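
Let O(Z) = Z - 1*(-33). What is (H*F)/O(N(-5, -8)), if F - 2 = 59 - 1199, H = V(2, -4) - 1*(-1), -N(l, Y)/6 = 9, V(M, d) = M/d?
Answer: 569/21 ≈ 27.095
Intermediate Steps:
N(l, Y) = -54 (N(l, Y) = -6*9 = -54)
H = ½ (H = 2/(-4) - 1*(-1) = 2*(-¼) + 1 = -½ + 1 = ½ ≈ 0.50000)
F = -1138 (F = 2 + (59 - 1199) = 2 - 1140 = -1138)
O(Z) = 33 + Z (O(Z) = Z + 33 = 33 + Z)
(H*F)/O(N(-5, -8)) = ((½)*(-1138))/(33 - 54) = -569/(-21) = -569*(-1/21) = 569/21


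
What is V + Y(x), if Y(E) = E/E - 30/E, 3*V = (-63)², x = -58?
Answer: 38411/29 ≈ 1324.5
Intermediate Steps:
V = 1323 (V = (⅓)*(-63)² = (⅓)*3969 = 1323)
Y(E) = 1 - 30/E
V + Y(x) = 1323 + (-30 - 58)/(-58) = 1323 - 1/58*(-88) = 1323 + 44/29 = 38411/29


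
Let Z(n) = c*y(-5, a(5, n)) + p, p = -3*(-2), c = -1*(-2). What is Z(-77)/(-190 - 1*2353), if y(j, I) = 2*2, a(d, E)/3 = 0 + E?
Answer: -14/2543 ≈ -0.0055053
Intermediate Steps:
c = 2
a(d, E) = 3*E (a(d, E) = 3*(0 + E) = 3*E)
y(j, I) = 4
p = 6
Z(n) = 14 (Z(n) = 2*4 + 6 = 8 + 6 = 14)
Z(-77)/(-190 - 1*2353) = 14/(-190 - 1*2353) = 14/(-190 - 2353) = 14/(-2543) = 14*(-1/2543) = -14/2543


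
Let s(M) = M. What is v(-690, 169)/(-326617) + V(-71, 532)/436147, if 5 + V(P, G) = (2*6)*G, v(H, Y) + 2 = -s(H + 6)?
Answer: 1786037589/142453024699 ≈ 0.012538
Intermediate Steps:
v(H, Y) = -8 - H (v(H, Y) = -2 - (H + 6) = -2 - (6 + H) = -2 + (-6 - H) = -8 - H)
V(P, G) = -5 + 12*G (V(P, G) = -5 + (2*6)*G = -5 + 12*G)
v(-690, 169)/(-326617) + V(-71, 532)/436147 = (-8 - 1*(-690))/(-326617) + (-5 + 12*532)/436147 = (-8 + 690)*(-1/326617) + (-5 + 6384)*(1/436147) = 682*(-1/326617) + 6379*(1/436147) = -682/326617 + 6379/436147 = 1786037589/142453024699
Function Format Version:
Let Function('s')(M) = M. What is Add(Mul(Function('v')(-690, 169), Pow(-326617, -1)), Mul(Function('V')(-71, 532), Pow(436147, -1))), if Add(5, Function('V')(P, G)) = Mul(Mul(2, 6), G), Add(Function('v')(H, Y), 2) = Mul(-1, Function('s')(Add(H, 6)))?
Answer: Rational(1786037589, 142453024699) ≈ 0.012538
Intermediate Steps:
Function('v')(H, Y) = Add(-8, Mul(-1, H)) (Function('v')(H, Y) = Add(-2, Mul(-1, Add(H, 6))) = Add(-2, Mul(-1, Add(6, H))) = Add(-2, Add(-6, Mul(-1, H))) = Add(-8, Mul(-1, H)))
Function('V')(P, G) = Add(-5, Mul(12, G)) (Function('V')(P, G) = Add(-5, Mul(Mul(2, 6), G)) = Add(-5, Mul(12, G)))
Add(Mul(Function('v')(-690, 169), Pow(-326617, -1)), Mul(Function('V')(-71, 532), Pow(436147, -1))) = Add(Mul(Add(-8, Mul(-1, -690)), Pow(-326617, -1)), Mul(Add(-5, Mul(12, 532)), Pow(436147, -1))) = Add(Mul(Add(-8, 690), Rational(-1, 326617)), Mul(Add(-5, 6384), Rational(1, 436147))) = Add(Mul(682, Rational(-1, 326617)), Mul(6379, Rational(1, 436147))) = Add(Rational(-682, 326617), Rational(6379, 436147)) = Rational(1786037589, 142453024699)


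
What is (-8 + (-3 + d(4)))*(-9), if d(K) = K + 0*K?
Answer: 63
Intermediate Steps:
d(K) = K (d(K) = K + 0 = K)
(-8 + (-3 + d(4)))*(-9) = (-8 + (-3 + 4))*(-9) = (-8 + 1)*(-9) = -7*(-9) = 63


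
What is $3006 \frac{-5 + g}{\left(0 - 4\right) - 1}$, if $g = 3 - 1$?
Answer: $\frac{9018}{5} \approx 1803.6$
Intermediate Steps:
$g = 2$ ($g = 3 - 1 = 2$)
$3006 \frac{-5 + g}{\left(0 - 4\right) - 1} = 3006 \frac{-5 + 2}{\left(0 - 4\right) - 1} = 3006 \left(- \frac{3}{\left(0 - 4\right) - 1}\right) = 3006 \left(- \frac{3}{-4 - 1}\right) = 3006 \left(- \frac{3}{-5}\right) = 3006 \left(\left(-3\right) \left(- \frac{1}{5}\right)\right) = 3006 \cdot \frac{3}{5} = \frac{9018}{5}$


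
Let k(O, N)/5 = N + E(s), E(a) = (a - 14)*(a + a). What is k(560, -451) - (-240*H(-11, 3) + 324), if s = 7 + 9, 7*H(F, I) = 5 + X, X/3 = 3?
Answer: -1779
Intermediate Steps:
X = 9 (X = 3*3 = 9)
H(F, I) = 2 (H(F, I) = (5 + 9)/7 = (1/7)*14 = 2)
s = 16
E(a) = 2*a*(-14 + a) (E(a) = (-14 + a)*(2*a) = 2*a*(-14 + a))
k(O, N) = 320 + 5*N (k(O, N) = 5*(N + 2*16*(-14 + 16)) = 5*(N + 2*16*2) = 5*(N + 64) = 5*(64 + N) = 320 + 5*N)
k(560, -451) - (-240*H(-11, 3) + 324) = (320 + 5*(-451)) - (-240*2 + 324) = (320 - 2255) - (-480 + 324) = -1935 - 1*(-156) = -1935 + 156 = -1779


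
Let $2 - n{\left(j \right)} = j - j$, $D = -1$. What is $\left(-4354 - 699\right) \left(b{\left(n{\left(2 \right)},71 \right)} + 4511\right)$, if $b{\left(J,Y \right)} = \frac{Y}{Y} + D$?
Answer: $-22794083$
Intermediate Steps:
$n{\left(j \right)} = 2$ ($n{\left(j \right)} = 2 - \left(j - j\right) = 2 - 0 = 2 + 0 = 2$)
$b{\left(J,Y \right)} = 0$ ($b{\left(J,Y \right)} = \frac{Y}{Y} - 1 = 1 - 1 = 0$)
$\left(-4354 - 699\right) \left(b{\left(n{\left(2 \right)},71 \right)} + 4511\right) = \left(-4354 - 699\right) \left(0 + 4511\right) = \left(-5053\right) 4511 = -22794083$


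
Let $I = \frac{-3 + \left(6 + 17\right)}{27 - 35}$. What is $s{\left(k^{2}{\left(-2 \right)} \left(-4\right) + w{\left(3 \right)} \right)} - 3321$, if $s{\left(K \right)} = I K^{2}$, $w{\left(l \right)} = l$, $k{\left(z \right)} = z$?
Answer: $- \frac{7487}{2} \approx -3743.5$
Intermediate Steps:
$I = - \frac{5}{2}$ ($I = \frac{-3 + 23}{-8} = 20 \left(- \frac{1}{8}\right) = - \frac{5}{2} \approx -2.5$)
$s{\left(K \right)} = - \frac{5 K^{2}}{2}$
$s{\left(k^{2}{\left(-2 \right)} \left(-4\right) + w{\left(3 \right)} \right)} - 3321 = - \frac{5 \left(\left(-2\right)^{2} \left(-4\right) + 3\right)^{2}}{2} - 3321 = - \frac{5 \left(4 \left(-4\right) + 3\right)^{2}}{2} - 3321 = - \frac{5 \left(-16 + 3\right)^{2}}{2} - 3321 = - \frac{5 \left(-13\right)^{2}}{2} - 3321 = \left(- \frac{5}{2}\right) 169 - 3321 = - \frac{845}{2} - 3321 = - \frac{7487}{2}$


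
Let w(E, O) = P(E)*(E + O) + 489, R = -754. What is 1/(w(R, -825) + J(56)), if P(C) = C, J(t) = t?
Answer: 1/1191111 ≈ 8.3955e-7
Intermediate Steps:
w(E, O) = 489 + E*(E + O) (w(E, O) = E*(E + O) + 489 = 489 + E*(E + O))
1/(w(R, -825) + J(56)) = 1/((489 + (-754)**2 - 754*(-825)) + 56) = 1/((489 + 568516 + 622050) + 56) = 1/(1191055 + 56) = 1/1191111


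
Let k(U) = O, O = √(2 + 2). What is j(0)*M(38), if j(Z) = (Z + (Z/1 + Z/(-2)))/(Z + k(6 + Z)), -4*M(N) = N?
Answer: 0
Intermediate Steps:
M(N) = -N/4
O = 2 (O = √4 = 2)
k(U) = 2
j(Z) = 3*Z/(2*(2 + Z)) (j(Z) = (Z + (Z/1 + Z/(-2)))/(Z + 2) = (Z + (Z*1 + Z*(-½)))/(2 + Z) = (Z + (Z - Z/2))/(2 + Z) = (Z + Z/2)/(2 + Z) = (3*Z/2)/(2 + Z) = 3*Z/(2*(2 + Z)))
j(0)*M(38) = ((3/2)*0/(2 + 0))*(-¼*38) = ((3/2)*0/2)*(-19/2) = ((3/2)*0*(½))*(-19/2) = 0*(-19/2) = 0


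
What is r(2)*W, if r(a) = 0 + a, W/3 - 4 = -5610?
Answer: -33636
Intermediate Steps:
W = -16818 (W = 12 + 3*(-5610) = 12 - 16830 = -16818)
r(a) = a
r(2)*W = 2*(-16818) = -33636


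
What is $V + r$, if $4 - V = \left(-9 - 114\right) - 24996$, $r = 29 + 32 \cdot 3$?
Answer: $25248$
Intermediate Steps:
$r = 125$ ($r = 29 + 96 = 125$)
$V = 25123$ ($V = 4 - \left(\left(-9 - 114\right) - 24996\right) = 4 - \left(-123 - 24996\right) = 4 - -25119 = 4 + 25119 = 25123$)
$V + r = 25123 + 125 = 25248$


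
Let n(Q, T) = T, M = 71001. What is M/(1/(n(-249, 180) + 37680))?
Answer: 2688097860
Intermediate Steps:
M/(1/(n(-249, 180) + 37680)) = 71001/(1/(180 + 37680)) = 71001/(1/37860) = 71001*37860 = 2688097860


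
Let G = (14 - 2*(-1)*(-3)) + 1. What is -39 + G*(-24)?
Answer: -255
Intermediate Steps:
G = 9 (G = (14 + 2*(-3)) + 1 = (14 - 6) + 1 = 8 + 1 = 9)
-39 + G*(-24) = -39 + 9*(-24) = -39 - 216 = -255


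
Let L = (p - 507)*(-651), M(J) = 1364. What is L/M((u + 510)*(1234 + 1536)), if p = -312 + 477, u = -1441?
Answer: 3591/22 ≈ 163.23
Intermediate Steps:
p = 165
L = 222642 (L = (165 - 507)*(-651) = -342*(-651) = 222642)
L/M((u + 510)*(1234 + 1536)) = 222642/1364 = 222642*(1/1364) = 3591/22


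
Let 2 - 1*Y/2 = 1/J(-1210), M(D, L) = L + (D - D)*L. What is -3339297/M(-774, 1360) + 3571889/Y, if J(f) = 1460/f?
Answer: 353238010259/561680 ≈ 6.2890e+5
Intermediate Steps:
M(D, L) = L (M(D, L) = L + 0*L = L + 0 = L)
Y = 413/73 (Y = 4 - 2/(1460/(-1210)) = 4 - 2/(1460*(-1/1210)) = 4 - 2/(-146/121) = 4 - 2*(-121/146) = 4 + 121/73 = 413/73 ≈ 5.6575)
-3339297/M(-774, 1360) + 3571889/Y = -3339297/1360 + 3571889/(413/73) = -3339297*1/1360 + 3571889*(73/413) = -3339297/1360 + 260747897/413 = 353238010259/561680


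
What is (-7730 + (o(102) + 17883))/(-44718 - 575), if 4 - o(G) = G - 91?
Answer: -10146/45293 ≈ -0.22401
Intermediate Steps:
o(G) = 95 - G (o(G) = 4 - (G - 91) = 4 - (-91 + G) = 4 + (91 - G) = 95 - G)
(-7730 + (o(102) + 17883))/(-44718 - 575) = (-7730 + ((95 - 1*102) + 17883))/(-44718 - 575) = (-7730 + ((95 - 102) + 17883))/(-45293) = (-7730 + (-7 + 17883))*(-1/45293) = (-7730 + 17876)*(-1/45293) = 10146*(-1/45293) = -10146/45293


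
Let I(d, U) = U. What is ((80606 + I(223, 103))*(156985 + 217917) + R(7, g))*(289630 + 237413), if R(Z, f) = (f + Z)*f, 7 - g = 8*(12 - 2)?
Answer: 15947251459796448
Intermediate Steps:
g = -73 (g = 7 - 8*(12 - 2) = 7 - 8*10 = 7 - 1*80 = 7 - 80 = -73)
R(Z, f) = f*(Z + f) (R(Z, f) = (Z + f)*f = f*(Z + f))
((80606 + I(223, 103))*(156985 + 217917) + R(7, g))*(289630 + 237413) = ((80606 + 103)*(156985 + 217917) - 73*(7 - 73))*(289630 + 237413) = (80709*374902 - 73*(-66))*527043 = (30257965518 + 4818)*527043 = 30257970336*527043 = 15947251459796448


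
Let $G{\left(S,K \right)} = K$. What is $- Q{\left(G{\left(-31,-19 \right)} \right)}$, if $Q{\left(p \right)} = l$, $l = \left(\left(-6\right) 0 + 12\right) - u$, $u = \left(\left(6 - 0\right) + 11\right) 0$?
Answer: $-12$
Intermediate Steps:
$u = 0$ ($u = \left(\left(6 + 0\right) + 11\right) 0 = \left(6 + 11\right) 0 = 17 \cdot 0 = 0$)
$l = 12$ ($l = \left(\left(-6\right) 0 + 12\right) - 0 = \left(0 + 12\right) + 0 = 12 + 0 = 12$)
$Q{\left(p \right)} = 12$
$- Q{\left(G{\left(-31,-19 \right)} \right)} = \left(-1\right) 12 = -12$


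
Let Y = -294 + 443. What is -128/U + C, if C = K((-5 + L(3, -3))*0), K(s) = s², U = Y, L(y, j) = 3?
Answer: -128/149 ≈ -0.85906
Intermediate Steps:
Y = 149
U = 149
C = 0 (C = ((-5 + 3)*0)² = (-2*0)² = 0² = 0)
-128/U + C = -128/149 + 0 = -128/149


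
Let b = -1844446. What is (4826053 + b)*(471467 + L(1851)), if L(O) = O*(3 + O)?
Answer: 11637871056147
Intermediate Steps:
(4826053 + b)*(471467 + L(1851)) = (4826053 - 1844446)*(471467 + 1851*(3 + 1851)) = 2981607*(471467 + 1851*1854) = 2981607*(471467 + 3431754) = 2981607*3903221 = 11637871056147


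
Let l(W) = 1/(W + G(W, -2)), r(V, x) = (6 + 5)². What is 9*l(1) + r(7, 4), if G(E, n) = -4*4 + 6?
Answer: 120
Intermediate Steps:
G(E, n) = -10 (G(E, n) = -16 + 6 = -10)
r(V, x) = 121 (r(V, x) = 11² = 121)
l(W) = 1/(-10 + W) (l(W) = 1/(W - 10) = 1/(-10 + W))
9*l(1) + r(7, 4) = 9/(-10 + 1) + 121 = 9/(-9) + 121 = 9*(-⅑) + 121 = -1 + 121 = 120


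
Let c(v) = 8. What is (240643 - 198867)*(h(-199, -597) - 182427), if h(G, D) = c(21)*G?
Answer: -7687577744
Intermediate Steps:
h(G, D) = 8*G
(240643 - 198867)*(h(-199, -597) - 182427) = (240643 - 198867)*(8*(-199) - 182427) = 41776*(-1592 - 182427) = 41776*(-184019) = -7687577744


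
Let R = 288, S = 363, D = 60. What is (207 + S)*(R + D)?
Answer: 198360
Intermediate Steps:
(207 + S)*(R + D) = (207 + 363)*(288 + 60) = 570*348 = 198360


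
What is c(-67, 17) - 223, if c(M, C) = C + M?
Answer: -273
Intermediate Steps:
c(-67, 17) - 223 = (17 - 67) - 223 = -50 - 223 = -273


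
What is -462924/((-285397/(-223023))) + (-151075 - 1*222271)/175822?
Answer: -1296603172836679/3584219381 ≈ -3.6175e+5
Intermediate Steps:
-462924/((-285397/(-223023))) + (-151075 - 1*222271)/175822 = -462924/((-285397*(-1/223023))) + (-151075 - 222271)*(1/175822) = -462924/285397/223023 - 373346*1/175822 = -462924*223023/285397 - 186673/87911 = -14748957036/40771 - 186673/87911 = -1296603172836679/3584219381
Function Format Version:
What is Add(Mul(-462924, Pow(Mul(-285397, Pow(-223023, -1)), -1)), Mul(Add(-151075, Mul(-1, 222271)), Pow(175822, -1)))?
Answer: Rational(-1296603172836679, 3584219381) ≈ -3.6175e+5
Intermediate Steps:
Add(Mul(-462924, Pow(Mul(-285397, Pow(-223023, -1)), -1)), Mul(Add(-151075, Mul(-1, 222271)), Pow(175822, -1))) = Add(Mul(-462924, Pow(Mul(-285397, Rational(-1, 223023)), -1)), Mul(Add(-151075, -222271), Rational(1, 175822))) = Add(Mul(-462924, Pow(Rational(285397, 223023), -1)), Mul(-373346, Rational(1, 175822))) = Add(Mul(-462924, Rational(223023, 285397)), Rational(-186673, 87911)) = Add(Rational(-14748957036, 40771), Rational(-186673, 87911)) = Rational(-1296603172836679, 3584219381)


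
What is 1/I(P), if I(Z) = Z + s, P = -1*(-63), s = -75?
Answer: -1/12 ≈ -0.083333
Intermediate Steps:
P = 63
I(Z) = -75 + Z (I(Z) = Z - 75 = -75 + Z)
1/I(P) = 1/(-75 + 63) = 1/(-12) = -1/12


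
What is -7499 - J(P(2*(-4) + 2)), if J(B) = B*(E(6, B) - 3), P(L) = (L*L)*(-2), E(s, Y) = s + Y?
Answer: -12467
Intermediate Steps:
E(s, Y) = Y + s
P(L) = -2*L² (P(L) = L²*(-2) = -2*L²)
J(B) = B*(3 + B) (J(B) = B*((B + 6) - 3) = B*((6 + B) - 3) = B*(3 + B))
-7499 - J(P(2*(-4) + 2)) = -7499 - (-2*(2*(-4) + 2)²)*(3 - 2*(2*(-4) + 2)²) = -7499 - (-2*(-8 + 2)²)*(3 - 2*(-8 + 2)²) = -7499 - (-2*(-6)²)*(3 - 2*(-6)²) = -7499 - (-2*36)*(3 - 2*36) = -7499 - (-72)*(3 - 72) = -7499 - (-72)*(-69) = -7499 - 1*4968 = -7499 - 4968 = -12467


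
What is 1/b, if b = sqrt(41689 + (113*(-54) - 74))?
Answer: sqrt(35513)/35513 ≈ 0.0053065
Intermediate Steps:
b = sqrt(35513) (b = sqrt(41689 + (-6102 - 74)) = sqrt(41689 - 6176) = sqrt(35513) ≈ 188.45)
1/b = 1/(sqrt(35513)) = sqrt(35513)/35513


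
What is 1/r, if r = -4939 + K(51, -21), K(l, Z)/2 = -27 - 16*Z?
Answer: -1/4321 ≈ -0.00023143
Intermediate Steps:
K(l, Z) = -54 - 32*Z (K(l, Z) = 2*(-27 - 16*Z) = -54 - 32*Z)
r = -4321 (r = -4939 + (-54 - 32*(-21)) = -4939 + (-54 + 672) = -4939 + 618 = -4321)
1/r = 1/(-4321) = -1/4321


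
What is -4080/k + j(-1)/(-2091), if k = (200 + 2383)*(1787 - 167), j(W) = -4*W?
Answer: -3424/1185597 ≈ -0.0028880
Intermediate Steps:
k = 4184460 (k = 2583*1620 = 4184460)
-4080/k + j(-1)/(-2091) = -4080/4184460 - 4*(-1)/(-2091) = -4080*1/4184460 + 4*(-1/2091) = -68/69741 - 4/2091 = -3424/1185597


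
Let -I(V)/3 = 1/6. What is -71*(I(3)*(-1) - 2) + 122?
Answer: 457/2 ≈ 228.50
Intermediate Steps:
I(V) = -½ (I(V) = -3/6 = -3*⅙ = -½)
-71*(I(3)*(-1) - 2) + 122 = -71*(-½*(-1) - 2) + 122 = -71*(½ - 2) + 122 = -71*(-3/2) + 122 = 213/2 + 122 = 457/2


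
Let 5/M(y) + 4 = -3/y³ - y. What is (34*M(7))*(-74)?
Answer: 1078735/944 ≈ 1142.7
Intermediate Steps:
M(y) = 5/(-4 - y - 3/y³) (M(y) = 5/(-4 + (-3/y³ - y)) = 5/(-4 + (-y - 3/y³)) = 5/(-4 - y - 3/y³))
(34*M(7))*(-74) = (34*(-5*7³/(3 + 7⁴ + 4*7³)))*(-74) = (34*(-5*343/(3 + 2401 + 4*343)))*(-74) = (34*(-5*343/(3 + 2401 + 1372)))*(-74) = (34*(-5*343/3776))*(-74) = (34*(-5*343*1/3776))*(-74) = (34*(-1715/3776))*(-74) = -29155/1888*(-74) = 1078735/944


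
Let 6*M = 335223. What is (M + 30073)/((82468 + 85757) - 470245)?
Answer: -171887/604040 ≈ -0.28456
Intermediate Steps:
M = 111741/2 (M = (⅙)*335223 = 111741/2 ≈ 55871.)
(M + 30073)/((82468 + 85757) - 470245) = (111741/2 + 30073)/((82468 + 85757) - 470245) = 171887/(2*(168225 - 470245)) = (171887/2)/(-302020) = (171887/2)*(-1/302020) = -171887/604040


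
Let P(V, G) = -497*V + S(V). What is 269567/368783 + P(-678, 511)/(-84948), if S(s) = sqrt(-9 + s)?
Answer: -16894692477/5221229714 - I*sqrt(687)/84948 ≈ -3.2358 - 0.00030855*I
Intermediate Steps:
P(V, G) = sqrt(-9 + V) - 497*V (P(V, G) = -497*V + sqrt(-9 + V) = sqrt(-9 + V) - 497*V)
269567/368783 + P(-678, 511)/(-84948) = 269567/368783 + (sqrt(-9 - 678) - 497*(-678))/(-84948) = 269567*(1/368783) + (sqrt(-687) + 336966)*(-1/84948) = 269567/368783 + (I*sqrt(687) + 336966)*(-1/84948) = 269567/368783 + (336966 + I*sqrt(687))*(-1/84948) = 269567/368783 + (-56161/14158 - I*sqrt(687)/84948) = -16894692477/5221229714 - I*sqrt(687)/84948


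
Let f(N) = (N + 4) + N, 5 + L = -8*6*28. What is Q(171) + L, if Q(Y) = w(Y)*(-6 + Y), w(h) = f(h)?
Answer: 55741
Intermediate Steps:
L = -1349 (L = -5 - 8*6*28 = -5 - 48*28 = -5 - 1344 = -1349)
f(N) = 4 + 2*N (f(N) = (4 + N) + N = 4 + 2*N)
w(h) = 4 + 2*h
Q(Y) = (-6 + Y)*(4 + 2*Y) (Q(Y) = (4 + 2*Y)*(-6 + Y) = (-6 + Y)*(4 + 2*Y))
Q(171) + L = 2*(-6 + 171)*(2 + 171) - 1349 = 2*165*173 - 1349 = 57090 - 1349 = 55741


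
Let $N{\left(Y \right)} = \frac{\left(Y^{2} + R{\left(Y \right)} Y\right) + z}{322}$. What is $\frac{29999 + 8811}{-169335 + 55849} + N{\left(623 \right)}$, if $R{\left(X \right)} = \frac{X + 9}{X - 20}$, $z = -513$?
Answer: $\frac{6640627133741}{5508780669} \approx 1205.5$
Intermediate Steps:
$R{\left(X \right)} = \frac{9 + X}{-20 + X}$
$N{\left(Y \right)} = - \frac{513}{322} + \frac{Y^{2}}{322} + \frac{Y \left(9 + Y\right)}{322 \left(-20 + Y\right)}$ ($N{\left(Y \right)} = \frac{\left(Y^{2} + \frac{9 + Y}{-20 + Y} Y\right) - 513}{322} = \left(\left(Y^{2} + \frac{Y \left(9 + Y\right)}{-20 + Y}\right) - 513\right) \frac{1}{322} = \left(-513 + Y^{2} + \frac{Y \left(9 + Y\right)}{-20 + Y}\right) \frac{1}{322} = - \frac{513}{322} + \frac{Y^{2}}{322} + \frac{Y \left(9 + Y\right)}{322 \left(-20 + Y\right)}$)
$\frac{29999 + 8811}{-169335 + 55849} + N{\left(623 \right)} = \frac{29999 + 8811}{-169335 + 55849} + \frac{623 \left(9 + 623\right) + \left(-513 + 623^{2}\right) \left(-20 + 623\right)}{322 \left(-20 + 623\right)} = \frac{38810}{-113486} + \frac{623 \cdot 632 + \left(-513 + 388129\right) 603}{322 \cdot 603} = 38810 \left(- \frac{1}{113486}\right) + \frac{1}{322} \cdot \frac{1}{603} \left(393736 + 387616 \cdot 603\right) = - \frac{19405}{56743} + \frac{1}{322} \cdot \frac{1}{603} \left(393736 + 233732448\right) = - \frac{19405}{56743} + \frac{1}{322} \cdot \frac{1}{603} \cdot 234126184 = - \frac{19405}{56743} + \frac{117063092}{97083} = \frac{6640627133741}{5508780669}$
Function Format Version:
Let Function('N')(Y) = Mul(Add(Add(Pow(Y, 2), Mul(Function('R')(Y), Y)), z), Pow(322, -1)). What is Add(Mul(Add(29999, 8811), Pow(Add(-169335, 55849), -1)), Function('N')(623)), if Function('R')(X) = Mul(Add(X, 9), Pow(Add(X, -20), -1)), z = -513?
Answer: Rational(6640627133741, 5508780669) ≈ 1205.5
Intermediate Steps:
Function('R')(X) = Mul(Pow(Add(-20, X), -1), Add(9, X)) (Function('R')(X) = Mul(Add(9, X), Pow(Add(-20, X), -1)) = Mul(Pow(Add(-20, X), -1), Add(9, X)))
Function('N')(Y) = Add(Rational(-513, 322), Mul(Rational(1, 322), Pow(Y, 2)), Mul(Rational(1, 322), Y, Pow(Add(-20, Y), -1), Add(9, Y))) (Function('N')(Y) = Mul(Add(Add(Pow(Y, 2), Mul(Mul(Pow(Add(-20, Y), -1), Add(9, Y)), Y)), -513), Pow(322, -1)) = Mul(Add(Add(Pow(Y, 2), Mul(Y, Pow(Add(-20, Y), -1), Add(9, Y))), -513), Rational(1, 322)) = Mul(Add(-513, Pow(Y, 2), Mul(Y, Pow(Add(-20, Y), -1), Add(9, Y))), Rational(1, 322)) = Add(Rational(-513, 322), Mul(Rational(1, 322), Pow(Y, 2)), Mul(Rational(1, 322), Y, Pow(Add(-20, Y), -1), Add(9, Y))))
Add(Mul(Add(29999, 8811), Pow(Add(-169335, 55849), -1)), Function('N')(623)) = Add(Mul(Add(29999, 8811), Pow(Add(-169335, 55849), -1)), Mul(Rational(1, 322), Pow(Add(-20, 623), -1), Add(Mul(623, Add(9, 623)), Mul(Add(-513, Pow(623, 2)), Add(-20, 623))))) = Add(Mul(38810, Pow(-113486, -1)), Mul(Rational(1, 322), Pow(603, -1), Add(Mul(623, 632), Mul(Add(-513, 388129), 603)))) = Add(Mul(38810, Rational(-1, 113486)), Mul(Rational(1, 322), Rational(1, 603), Add(393736, Mul(387616, 603)))) = Add(Rational(-19405, 56743), Mul(Rational(1, 322), Rational(1, 603), Add(393736, 233732448))) = Add(Rational(-19405, 56743), Mul(Rational(1, 322), Rational(1, 603), 234126184)) = Add(Rational(-19405, 56743), Rational(117063092, 97083)) = Rational(6640627133741, 5508780669)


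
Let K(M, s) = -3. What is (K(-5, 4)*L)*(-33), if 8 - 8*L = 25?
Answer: -1683/8 ≈ -210.38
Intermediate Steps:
L = -17/8 (L = 1 - ⅛*25 = 1 - 25/8 = -17/8 ≈ -2.1250)
(K(-5, 4)*L)*(-33) = -3*(-17/8)*(-33) = (51/8)*(-33) = -1683/8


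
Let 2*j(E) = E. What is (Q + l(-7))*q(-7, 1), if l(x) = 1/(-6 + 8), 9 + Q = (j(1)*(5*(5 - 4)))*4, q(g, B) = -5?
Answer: -15/2 ≈ -7.5000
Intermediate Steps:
j(E) = E/2
Q = 1 (Q = -9 + (((½)*1)*(5*(5 - 4)))*4 = -9 + ((5*1)/2)*4 = -9 + ((½)*5)*4 = -9 + (5/2)*4 = -9 + 10 = 1)
l(x) = ½ (l(x) = 1/2 = ½)
(Q + l(-7))*q(-7, 1) = (1 + ½)*(-5) = (3/2)*(-5) = -15/2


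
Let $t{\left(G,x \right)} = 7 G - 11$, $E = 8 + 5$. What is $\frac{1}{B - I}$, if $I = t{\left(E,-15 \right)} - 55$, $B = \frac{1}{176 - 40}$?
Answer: $- \frac{136}{3399} \approx -0.040012$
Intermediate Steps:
$E = 13$
$t{\left(G,x \right)} = -11 + 7 G$
$B = \frac{1}{136} \approx 0.0073529$
$I = 25$ ($I = \left(-11 + 7 \cdot 13\right) - 55 = \left(-11 + 91\right) - 55 = 80 - 55 = 25$)
$\frac{1}{B - I} = \frac{1}{\frac{1}{136} - 25} = \frac{1}{- \frac{3399}{136}} = - \frac{136}{3399}$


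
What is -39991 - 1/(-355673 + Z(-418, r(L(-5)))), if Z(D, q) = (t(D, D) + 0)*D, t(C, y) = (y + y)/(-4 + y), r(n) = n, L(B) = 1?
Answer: -3008192084246/75221727 ≈ -39991.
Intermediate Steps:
t(C, y) = 2*y/(-4 + y) (t(C, y) = (2*y)/(-4 + y) = 2*y/(-4 + y))
Z(D, q) = 2*D²/(-4 + D) (Z(D, q) = (2*D/(-4 + D) + 0)*D = (2*D/(-4 + D))*D = 2*D²/(-4 + D))
-39991 - 1/(-355673 + Z(-418, r(L(-5)))) = -39991 - 1/(-355673 + 2*(-418)²/(-4 - 418)) = -39991 - 1/(-355673 + 2*174724/(-422)) = -39991 - 1/(-355673 + 2*174724*(-1/422)) = -39991 - 1/(-355673 - 174724/211) = -39991 - 1/(-75221727/211) = -39991 - 1*(-211/75221727) = -39991 + 211/75221727 = -3008192084246/75221727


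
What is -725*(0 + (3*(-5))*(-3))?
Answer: -32625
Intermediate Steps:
-725*(0 + (3*(-5))*(-3)) = -725*(0 - 15*(-3)) = -725*(0 + 45) = -725*45 = -32625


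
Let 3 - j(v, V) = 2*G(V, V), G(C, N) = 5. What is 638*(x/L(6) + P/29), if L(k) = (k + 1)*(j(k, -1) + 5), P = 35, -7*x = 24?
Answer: 45386/49 ≈ 926.25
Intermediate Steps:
x = -24/7 (x = -⅐*24 = -24/7 ≈ -3.4286)
j(v, V) = -7 (j(v, V) = 3 - 2*5 = 3 - 1*10 = 3 - 10 = -7)
L(k) = -2 - 2*k (L(k) = (k + 1)*(-7 + 5) = (1 + k)*(-2) = -2 - 2*k)
638*(x/L(6) + P/29) = 638*(-24/(7*(-2 - 2*6)) + 35/29) = 638*(-24/(7*(-2 - 12)) + 35*(1/29)) = 638*(-24/7/(-14) + 35/29) = 638*(-24/7*(-1/14) + 35/29) = 638*(12/49 + 35/29) = 638*(2063/1421) = 45386/49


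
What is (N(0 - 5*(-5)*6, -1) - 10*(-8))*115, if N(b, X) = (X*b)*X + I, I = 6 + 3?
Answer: 27485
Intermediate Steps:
I = 9
N(b, X) = 9 + b*X**2 (N(b, X) = (X*b)*X + 9 = b*X**2 + 9 = 9 + b*X**2)
(N(0 - 5*(-5)*6, -1) - 10*(-8))*115 = ((9 + (0 - 5*(-5)*6)*(-1)**2) - 10*(-8))*115 = ((9 + (0 + 25*6)*1) + 80)*115 = ((9 + (0 + 150)*1) + 80)*115 = ((9 + 150*1) + 80)*115 = ((9 + 150) + 80)*115 = (159 + 80)*115 = 239*115 = 27485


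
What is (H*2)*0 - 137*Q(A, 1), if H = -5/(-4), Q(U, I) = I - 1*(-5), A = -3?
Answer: -822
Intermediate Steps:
Q(U, I) = 5 + I (Q(U, I) = I + 5 = 5 + I)
H = 5/4 (H = -5*(-¼) = 5/4 ≈ 1.2500)
(H*2)*0 - 137*Q(A, 1) = ((5/4)*2)*0 - 137*(5 + 1) = (5/2)*0 - 137*6 = 0 - 822 = -822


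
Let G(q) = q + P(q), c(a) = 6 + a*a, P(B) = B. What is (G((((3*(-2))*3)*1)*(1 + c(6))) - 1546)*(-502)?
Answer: 1553188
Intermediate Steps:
c(a) = 6 + a²
G(q) = 2*q (G(q) = q + q = 2*q)
(G((((3*(-2))*3)*1)*(1 + c(6))) - 1546)*(-502) = (2*((((3*(-2))*3)*1)*(1 + (6 + 6²))) - 1546)*(-502) = (2*((-6*3*1)*(1 + (6 + 36))) - 1546)*(-502) = (2*((-18*1)*(1 + 42)) - 1546)*(-502) = (2*(-18*43) - 1546)*(-502) = (2*(-774) - 1546)*(-502) = (-1548 - 1546)*(-502) = -3094*(-502) = 1553188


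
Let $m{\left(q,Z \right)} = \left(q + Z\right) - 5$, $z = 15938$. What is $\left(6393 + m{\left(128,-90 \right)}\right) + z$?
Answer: $22364$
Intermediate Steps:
$m{\left(q,Z \right)} = -5 + Z + q$ ($m{\left(q,Z \right)} = \left(Z + q\right) - 5 = -5 + Z + q$)
$\left(6393 + m{\left(128,-90 \right)}\right) + z = \left(6393 - -33\right) + 15938 = \left(6393 + 33\right) + 15938 = 6426 + 15938 = 22364$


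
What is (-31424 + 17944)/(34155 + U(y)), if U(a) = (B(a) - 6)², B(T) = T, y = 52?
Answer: -13480/36271 ≈ -0.37165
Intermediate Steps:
U(a) = (-6 + a)² (U(a) = (a - 6)² = (-6 + a)²)
(-31424 + 17944)/(34155 + U(y)) = (-31424 + 17944)/(34155 + (-6 + 52)²) = -13480/(34155 + 46²) = -13480/(34155 + 2116) = -13480/36271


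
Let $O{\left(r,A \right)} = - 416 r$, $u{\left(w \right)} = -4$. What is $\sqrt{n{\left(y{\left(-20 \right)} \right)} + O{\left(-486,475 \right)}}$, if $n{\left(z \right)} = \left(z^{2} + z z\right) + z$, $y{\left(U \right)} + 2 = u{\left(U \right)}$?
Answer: $\sqrt{202242} \approx 449.71$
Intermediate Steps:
$y{\left(U \right)} = -6$ ($y{\left(U \right)} = -2 - 4 = -6$)
$n{\left(z \right)} = z + 2 z^{2}$ ($n{\left(z \right)} = \left(z^{2} + z^{2}\right) + z = 2 z^{2} + z = z + 2 z^{2}$)
$\sqrt{n{\left(y{\left(-20 \right)} \right)} + O{\left(-486,475 \right)}} = \sqrt{- 6 \left(1 + 2 \left(-6\right)\right) - -202176} = \sqrt{- 6 \left(1 - 12\right) + 202176} = \sqrt{\left(-6\right) \left(-11\right) + 202176} = \sqrt{66 + 202176} = \sqrt{202242}$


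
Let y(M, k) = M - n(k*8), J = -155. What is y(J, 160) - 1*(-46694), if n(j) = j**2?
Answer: -1591861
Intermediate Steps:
y(M, k) = M - 64*k**2 (y(M, k) = M - (k*8)**2 = M - (8*k)**2 = M - 64*k**2)
y(J, 160) - 1*(-46694) = (-155 - 64*160**2) - 1*(-46694) = (-155 - 64*25600) + 46694 = (-155 - 1638400) + 46694 = -1638555 + 46694 = -1591861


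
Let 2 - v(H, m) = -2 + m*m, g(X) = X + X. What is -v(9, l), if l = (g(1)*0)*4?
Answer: -4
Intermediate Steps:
g(X) = 2*X
l = 0 (l = ((2*1)*0)*4 = (2*0)*4 = 0*4 = 0)
v(H, m) = 4 - m² (v(H, m) = 2 - (-2 + m*m) = 2 - (-2 + m²) = 2 + (2 - m²) = 4 - m²)
-v(9, l) = -(4 - 1*0²) = -(4 - 1*0) = -(4 + 0) = -1*4 = -4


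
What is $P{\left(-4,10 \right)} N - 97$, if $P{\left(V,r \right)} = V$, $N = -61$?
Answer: $147$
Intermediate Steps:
$P{\left(-4,10 \right)} N - 97 = \left(-4\right) \left(-61\right) - 97 = 244 - 97 = 147$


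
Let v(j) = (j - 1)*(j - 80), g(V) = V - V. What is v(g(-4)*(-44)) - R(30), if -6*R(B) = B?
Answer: 85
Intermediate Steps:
g(V) = 0
R(B) = -B/6
v(j) = (-1 + j)*(-80 + j)
v(g(-4)*(-44)) - R(30) = (80 + (0*(-44))² - 0*(-44)) - (-1)*30/6 = (80 + 0² - 81*0) - 1*(-5) = (80 + 0 + 0) + 5 = 80 + 5 = 85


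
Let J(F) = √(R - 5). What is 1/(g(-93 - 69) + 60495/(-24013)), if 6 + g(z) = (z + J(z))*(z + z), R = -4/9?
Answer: 7368136589/386756226054075 + 35380884*I/128918742018025 ≈ 1.9051e-5 + 2.7444e-7*I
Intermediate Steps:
R = -4/9 (R = -4*⅑ = -4/9 ≈ -0.44444)
J(F) = 7*I/3 (J(F) = √(-4/9 - 5) = √(-49/9) = 7*I/3)
g(z) = -6 + 2*z*(z + 7*I/3) (g(z) = -6 + (z + 7*I/3)*(z + z) = -6 + (z + 7*I/3)*(2*z) = -6 + 2*z*(z + 7*I/3))
1/(g(-93 - 69) + 60495/(-24013)) = 1/((-6 + 2*(-93 - 69)² + 14*I*(-93 - 69)/3) + 60495/(-24013)) = 1/((-6 + 2*(-162)² + (14/3)*I*(-162)) + 60495*(-1/24013)) = 1/((-6 + 2*26244 - 756*I) - 1635/649) = 1/((-6 + 52488 - 756*I) - 1635/649) = 1/((52482 - 756*I) - 1635/649) = 1/(34059183/649 - 756*I) = 421201*(34059183/649 + 756*I)/1160268678162225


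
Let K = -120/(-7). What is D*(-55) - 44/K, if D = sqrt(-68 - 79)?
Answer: -77/30 - 385*I*sqrt(3) ≈ -2.5667 - 666.84*I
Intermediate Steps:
K = 120/7 (K = -120*(-1/7) = 120/7 ≈ 17.143)
D = 7*I*sqrt(3) (D = sqrt(-147) = 7*I*sqrt(3) ≈ 12.124*I)
D*(-55) - 44/K = (7*I*sqrt(3))*(-55) - 44/120/7 = -385*I*sqrt(3) - 44*7/120 = -385*I*sqrt(3) - 77/30 = -77/30 - 385*I*sqrt(3)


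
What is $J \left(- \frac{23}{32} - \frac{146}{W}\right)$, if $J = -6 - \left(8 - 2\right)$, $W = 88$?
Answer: $\frac{2511}{88} \approx 28.534$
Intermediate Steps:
$J = -12$ ($J = -6 - 6 = -12$)
$J \left(- \frac{23}{32} - \frac{146}{W}\right) = - 12 \left(- \frac{23}{32} - \frac{146}{88}\right) = - 12 \left(\left(-23\right) \frac{1}{32} - \frac{73}{44}\right) = - 12 \left(- \frac{23}{32} - \frac{73}{44}\right) = \left(-12\right) \left(- \frac{837}{352}\right) = \frac{2511}{88}$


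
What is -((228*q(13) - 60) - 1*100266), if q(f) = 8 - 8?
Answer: 100326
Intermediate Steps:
q(f) = 0
-((228*q(13) - 60) - 1*100266) = -((228*0 - 60) - 1*100266) = -((0 - 60) - 100266) = -(-60 - 100266) = -1*(-100326) = 100326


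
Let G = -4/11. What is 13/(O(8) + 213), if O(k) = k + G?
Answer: 143/2427 ≈ 0.058921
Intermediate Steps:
G = -4/11 (G = -4*1/11 = -4/11 ≈ -0.36364)
O(k) = -4/11 + k (O(k) = k - 4/11 = -4/11 + k)
13/(O(8) + 213) = 13/((-4/11 + 8) + 213) = 13/(84/11 + 213) = 13/(2427/11) = 13*(11/2427) = 143/2427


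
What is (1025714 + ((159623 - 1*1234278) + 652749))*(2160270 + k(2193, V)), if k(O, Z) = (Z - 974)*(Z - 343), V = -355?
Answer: 1864505968896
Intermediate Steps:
k(O, Z) = (-974 + Z)*(-343 + Z)
(1025714 + ((159623 - 1*1234278) + 652749))*(2160270 + k(2193, V)) = (1025714 + ((159623 - 1*1234278) + 652749))*(2160270 + (334082 + (-355)² - 1317*(-355))) = (1025714 + ((159623 - 1234278) + 652749))*(2160270 + (334082 + 126025 + 467535)) = (1025714 + (-1074655 + 652749))*(2160270 + 927642) = (1025714 - 421906)*3087912 = 603808*3087912 = 1864505968896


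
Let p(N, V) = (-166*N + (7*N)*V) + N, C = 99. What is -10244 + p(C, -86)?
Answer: -86177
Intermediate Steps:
p(N, V) = -165*N + 7*N*V (p(N, V) = (-166*N + 7*N*V) + N = -165*N + 7*N*V)
-10244 + p(C, -86) = -10244 + 99*(-165 + 7*(-86)) = -10244 + 99*(-165 - 602) = -10244 + 99*(-767) = -10244 - 75933 = -86177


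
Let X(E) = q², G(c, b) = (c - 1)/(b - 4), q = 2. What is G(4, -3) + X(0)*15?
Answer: 417/7 ≈ 59.571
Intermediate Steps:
G(c, b) = (-1 + c)/(-4 + b)
X(E) = 4 (X(E) = 2² = 4)
G(4, -3) + X(0)*15 = (-1 + 4)/(-4 - 3) + 4*15 = 3/(-7) + 60 = -⅐*3 + 60 = -3/7 + 60 = 417/7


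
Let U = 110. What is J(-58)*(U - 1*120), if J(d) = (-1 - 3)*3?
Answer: 120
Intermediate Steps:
J(d) = -12 (J(d) = -4*3 = -12)
J(-58)*(U - 1*120) = -12*(110 - 1*120) = -12*(110 - 120) = -12*(-10) = 120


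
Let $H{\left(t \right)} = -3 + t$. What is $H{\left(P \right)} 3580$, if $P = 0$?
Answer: $-10740$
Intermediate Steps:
$H{\left(P \right)} 3580 = \left(-3 + 0\right) 3580 = \left(-3\right) 3580 = -10740$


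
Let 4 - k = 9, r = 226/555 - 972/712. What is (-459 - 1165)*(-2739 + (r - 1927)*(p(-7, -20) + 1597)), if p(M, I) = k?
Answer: 246431954970488/49395 ≈ 4.9890e+9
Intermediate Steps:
r = -94637/98790 (r = 226*(1/555) - 972*1/712 = 226/555 - 243/178 = -94637/98790 ≈ -0.95796)
k = -5 (k = 4 - 1*9 = 4 - 9 = -5)
p(M, I) = -5
(-459 - 1165)*(-2739 + (r - 1927)*(p(-7, -20) + 1597)) = (-459 - 1165)*(-2739 + (-94637/98790 - 1927)*(-5 + 1597)) = -1624*(-2739 - 190462967/98790*1592) = -1624*(-2739 - 151608521732/49395) = -1624*(-151743814637/49395) = 246431954970488/49395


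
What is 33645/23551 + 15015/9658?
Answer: 61687425/20677778 ≈ 2.9833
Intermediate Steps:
33645/23551 + 15015/9658 = 33645*(1/23551) + 15015*(1/9658) = 33645/23551 + 1365/878 = 61687425/20677778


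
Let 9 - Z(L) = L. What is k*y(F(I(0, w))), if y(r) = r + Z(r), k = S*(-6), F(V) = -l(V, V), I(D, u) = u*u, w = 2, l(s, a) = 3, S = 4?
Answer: -216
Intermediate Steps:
Z(L) = 9 - L
I(D, u) = u²
F(V) = -3 (F(V) = -1*3 = -3)
k = -24 (k = 4*(-6) = -24)
y(r) = 9 (y(r) = r + (9 - r) = 9)
k*y(F(I(0, w))) = -24*9 = -216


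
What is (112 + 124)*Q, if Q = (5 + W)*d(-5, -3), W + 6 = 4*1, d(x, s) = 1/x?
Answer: -708/5 ≈ -141.60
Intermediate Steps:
W = -2 (W = -6 + 4*1 = -6 + 4 = -2)
Q = -⅗ (Q = (5 - 2)/(-5) = 3*(-⅕) = -⅗ ≈ -0.60000)
(112 + 124)*Q = (112 + 124)*(-⅗) = 236*(-⅗) = -708/5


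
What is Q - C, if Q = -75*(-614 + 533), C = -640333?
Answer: 646408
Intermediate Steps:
Q = 6075 (Q = -75*(-81) = 6075)
Q - C = 6075 - 1*(-640333) = 6075 + 640333 = 646408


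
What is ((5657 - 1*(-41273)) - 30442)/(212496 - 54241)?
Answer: 16488/158255 ≈ 0.10419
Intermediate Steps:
((5657 - 1*(-41273)) - 30442)/(212496 - 54241) = ((5657 + 41273) - 30442)/158255 = (46930 - 30442)*(1/158255) = 16488*(1/158255) = 16488/158255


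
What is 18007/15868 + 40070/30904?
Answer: 74519943/30649042 ≈ 2.4314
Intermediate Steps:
18007/15868 + 40070/30904 = 18007*(1/15868) + 40070*(1/30904) = 18007/15868 + 20035/15452 = 74519943/30649042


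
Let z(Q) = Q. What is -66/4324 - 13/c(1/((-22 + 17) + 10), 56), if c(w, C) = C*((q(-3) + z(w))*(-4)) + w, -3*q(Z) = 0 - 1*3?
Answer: 96211/2903566 ≈ 0.033135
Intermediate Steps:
q(Z) = 1 (q(Z) = -(0 - 1*3)/3 = -(0 - 3)/3 = -⅓*(-3) = 1)
c(w, C) = w + C*(-4 - 4*w) (c(w, C) = C*((1 + w)*(-4)) + w = C*(-4 - 4*w) + w = w + C*(-4 - 4*w))
-66/4324 - 13/c(1/((-22 + 17) + 10), 56) = -66/4324 - 13/(1/((-22 + 17) + 10) - 4*56 - 4*56/((-22 + 17) + 10)) = -66*1/4324 - 13/(1/(-5 + 10) - 224 - 4*56/(-5 + 10)) = -33/2162 - 13/(1/5 - 224 - 4*56/5) = -33/2162 - 13/(⅕ - 224 - 4*56*⅕) = -33/2162 - 13/(⅕ - 224 - 224/5) = -33/2162 - 13/(-1343/5) = -33/2162 - 13*(-5/1343) = -33/2162 + 65/1343 = 96211/2903566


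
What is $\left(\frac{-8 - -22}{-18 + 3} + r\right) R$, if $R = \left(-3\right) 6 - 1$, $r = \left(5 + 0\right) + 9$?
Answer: $- \frac{3724}{15} \approx -248.27$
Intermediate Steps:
$r = 14$ ($r = 5 + 9 = 14$)
$R = -19$ ($R = -18 - 1 = -19$)
$\left(\frac{-8 - -22}{-18 + 3} + r\right) R = \left(\frac{-8 - -22}{-18 + 3} + 14\right) \left(-19\right) = \left(\frac{-8 + 22}{-15} + 14\right) \left(-19\right) = \left(14 \left(- \frac{1}{15}\right) + 14\right) \left(-19\right) = \left(- \frac{14}{15} + 14\right) \left(-19\right) = \frac{196}{15} \left(-19\right) = - \frac{3724}{15}$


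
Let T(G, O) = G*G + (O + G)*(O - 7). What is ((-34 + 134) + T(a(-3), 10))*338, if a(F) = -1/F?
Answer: 398840/9 ≈ 44316.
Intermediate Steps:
T(G, O) = G² + (-7 + O)*(G + O) (T(G, O) = G² + (G + O)*(-7 + O) = G² + (-7 + O)*(G + O))
((-34 + 134) + T(a(-3), 10))*338 = ((-34 + 134) + ((-1/(-3))² + 10² - (-7)/(-3) - 7*10 - 1/(-3)*10))*338 = (100 + ((-1*(-⅓))² + 100 - (-7)*(-1)/3 - 70 - 1*(-⅓)*10))*338 = (100 + ((⅓)² + 100 - 7*⅓ - 70 + (⅓)*10))*338 = (100 + (⅑ + 100 - 7/3 - 70 + 10/3))*338 = (100 + 280/9)*338 = (1180/9)*338 = 398840/9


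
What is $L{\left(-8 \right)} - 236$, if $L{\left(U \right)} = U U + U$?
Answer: $-180$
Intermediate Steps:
$L{\left(U \right)} = U + U^{2}$ ($L{\left(U \right)} = U^{2} + U = U + U^{2}$)
$L{\left(-8 \right)} - 236 = - 8 \left(1 - 8\right) - 236 = \left(-8\right) \left(-7\right) - 236 = 56 - 236 = -180$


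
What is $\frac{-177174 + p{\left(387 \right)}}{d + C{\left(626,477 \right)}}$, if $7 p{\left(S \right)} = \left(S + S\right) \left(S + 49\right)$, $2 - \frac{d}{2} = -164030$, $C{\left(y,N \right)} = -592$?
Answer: $- \frac{451377}{1146152} \approx -0.39382$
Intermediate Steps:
$d = 328064$ ($d = 4 - -328060 = 4 + 328060 = 328064$)
$p{\left(S \right)} = \frac{2 S \left(49 + S\right)}{7}$ ($p{\left(S \right)} = \frac{\left(S + S\right) \left(S + 49\right)}{7} = \frac{2 S \left(49 + S\right)}{7}$)
$\frac{-177174 + p{\left(387 \right)}}{d + C{\left(626,477 \right)}} = \frac{-177174 + \frac{2}{7} \cdot 387 \left(49 + 387\right)}{328064 - 592} = \frac{-177174 + \frac{2}{7} \cdot 387 \cdot 436}{327472} = \left(-177174 + \frac{337464}{7}\right) \frac{1}{327472} = \left(- \frac{902754}{7}\right) \frac{1}{327472} = - \frac{451377}{1146152}$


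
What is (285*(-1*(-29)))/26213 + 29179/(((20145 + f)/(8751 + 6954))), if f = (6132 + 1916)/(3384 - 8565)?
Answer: 62236431564254040/2735672482961 ≈ 22750.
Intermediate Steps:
f = -8048/5181 (f = 8048/(-5181) = 8048*(-1/5181) = -8048/5181 ≈ -1.5534)
(285*(-1*(-29)))/26213 + 29179/(((20145 + f)/(8751 + 6954))) = (285*(-1*(-29)))/26213 + 29179/(((20145 - 8048/5181)/(8751 + 6954))) = (285*29)*(1/26213) + 29179/(((104363197/5181)/15705)) = 8265*(1/26213) + 29179/(((104363197/5181)*(1/15705))) = 8265/26213 + 29179/(104363197/81367605) = 8265/26213 + 29179*(81367605/104363197) = 8265/26213 + 2374225346295/104363197 = 62236431564254040/2735672482961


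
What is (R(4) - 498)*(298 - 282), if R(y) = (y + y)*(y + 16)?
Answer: -5408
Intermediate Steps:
R(y) = 2*y*(16 + y) (R(y) = (2*y)*(16 + y) = 2*y*(16 + y))
(R(4) - 498)*(298 - 282) = (2*4*(16 + 4) - 498)*(298 - 282) = (2*4*20 - 498)*16 = (160 - 498)*16 = -338*16 = -5408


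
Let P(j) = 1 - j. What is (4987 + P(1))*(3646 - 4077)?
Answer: -2149397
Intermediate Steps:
(4987 + P(1))*(3646 - 4077) = (4987 + (1 - 1*1))*(3646 - 4077) = (4987 + (1 - 1))*(-431) = (4987 + 0)*(-431) = 4987*(-431) = -2149397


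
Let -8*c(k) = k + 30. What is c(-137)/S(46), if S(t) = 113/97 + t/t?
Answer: 10379/1680 ≈ 6.1780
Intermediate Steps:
c(k) = -15/4 - k/8 (c(k) = -(k + 30)/8 = -(30 + k)/8 = -15/4 - k/8)
S(t) = 210/97 (S(t) = 113*(1/97) + 1 = 113/97 + 1 = 210/97)
c(-137)/S(46) = (-15/4 - 1/8*(-137))/(210/97) = (-15/4 + 137/8)*(97/210) = (107/8)*(97/210) = 10379/1680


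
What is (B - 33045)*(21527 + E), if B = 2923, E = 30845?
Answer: -1577549384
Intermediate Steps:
(B - 33045)*(21527 + E) = (2923 - 33045)*(21527 + 30845) = -30122*52372 = -1577549384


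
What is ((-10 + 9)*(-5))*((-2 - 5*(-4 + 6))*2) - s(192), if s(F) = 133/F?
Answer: -23173/192 ≈ -120.69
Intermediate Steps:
((-10 + 9)*(-5))*((-2 - 5*(-4 + 6))*2) - s(192) = ((-10 + 9)*(-5))*((-2 - 5*(-4 + 6))*2) - 133/192 = (-1*(-5))*((-2 - 5*2)*2) - 133/192 = 5*((-2 - 10)*2) - 1*133/192 = 5*(-12*2) - 133/192 = 5*(-24) - 133/192 = -120 - 133/192 = -23173/192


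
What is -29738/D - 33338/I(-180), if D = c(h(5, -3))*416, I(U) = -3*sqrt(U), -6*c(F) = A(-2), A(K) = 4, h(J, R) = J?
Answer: 44607/416 - 16669*I*sqrt(5)/45 ≈ 107.23 - 828.29*I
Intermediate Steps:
c(F) = -2/3 (c(F) = -1/6*4 = -2/3)
D = -832/3 (D = -2/3*416 = -832/3 ≈ -277.33)
-29738/D - 33338/I(-180) = -29738/(-832/3) - 33338*I*sqrt(5)/90 = -29738*(-3/832) - 33338*I*sqrt(5)/90 = 44607/416 - 33338*I*sqrt(5)/90 = 44607/416 - 16669*I*sqrt(5)/45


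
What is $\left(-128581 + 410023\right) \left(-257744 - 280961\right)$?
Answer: $-151614212610$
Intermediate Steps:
$\left(-128581 + 410023\right) \left(-257744 - 280961\right) = 281442 \left(-538705\right) = -151614212610$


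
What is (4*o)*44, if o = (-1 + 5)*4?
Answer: 2816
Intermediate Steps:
o = 16 (o = 4*4 = 16)
(4*o)*44 = (4*16)*44 = 64*44 = 2816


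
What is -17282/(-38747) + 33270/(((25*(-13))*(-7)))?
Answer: 265685848/17629885 ≈ 15.070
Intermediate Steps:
-17282/(-38747) + 33270/(((25*(-13))*(-7))) = -17282*(-1/38747) + 33270/((-325*(-7))) = 17282/38747 + 33270/2275 = 17282/38747 + 33270*(1/2275) = 17282/38747 + 6654/455 = 265685848/17629885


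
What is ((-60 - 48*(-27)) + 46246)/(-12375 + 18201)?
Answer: 23741/2913 ≈ 8.1500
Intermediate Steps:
((-60 - 48*(-27)) + 46246)/(-12375 + 18201) = ((-60 + 1296) + 46246)/5826 = (1236 + 46246)*(1/5826) = 47482*(1/5826) = 23741/2913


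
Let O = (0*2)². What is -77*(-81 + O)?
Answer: 6237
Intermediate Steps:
O = 0 (O = 0² = 0)
-77*(-81 + O) = -77*(-81 + 0) = -77*(-81) = 6237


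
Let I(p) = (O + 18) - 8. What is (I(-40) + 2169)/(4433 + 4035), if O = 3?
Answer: 1091/4234 ≈ 0.25768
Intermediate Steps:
I(p) = 13 (I(p) = (3 + 18) - 8 = 21 - 8 = 13)
(I(-40) + 2169)/(4433 + 4035) = (13 + 2169)/(4433 + 4035) = 2182/8468 = 2182*(1/8468) = 1091/4234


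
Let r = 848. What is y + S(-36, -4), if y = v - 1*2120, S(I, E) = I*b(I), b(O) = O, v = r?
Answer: 24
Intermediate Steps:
v = 848
S(I, E) = I² (S(I, E) = I*I = I²)
y = -1272 (y = 848 - 1*2120 = 848 - 2120 = -1272)
y + S(-36, -4) = -1272 + (-36)² = -1272 + 1296 = 24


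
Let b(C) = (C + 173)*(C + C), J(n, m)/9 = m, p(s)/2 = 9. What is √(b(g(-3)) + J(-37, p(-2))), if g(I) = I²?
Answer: 3*√382 ≈ 58.634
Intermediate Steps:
p(s) = 18 (p(s) = 2*9 = 18)
J(n, m) = 9*m
b(C) = 2*C*(173 + C) (b(C) = (173 + C)*(2*C) = 2*C*(173 + C))
√(b(g(-3)) + J(-37, p(-2))) = √(2*(-3)²*(173 + (-3)²) + 9*18) = √(2*9*(173 + 9) + 162) = √(2*9*182 + 162) = √(3276 + 162) = √3438 = 3*√382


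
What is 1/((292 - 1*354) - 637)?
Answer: -1/699 ≈ -0.0014306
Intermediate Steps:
1/((292 - 1*354) - 637) = 1/((292 - 354) - 637) = 1/(-62 - 637) = 1/(-699) = -1/699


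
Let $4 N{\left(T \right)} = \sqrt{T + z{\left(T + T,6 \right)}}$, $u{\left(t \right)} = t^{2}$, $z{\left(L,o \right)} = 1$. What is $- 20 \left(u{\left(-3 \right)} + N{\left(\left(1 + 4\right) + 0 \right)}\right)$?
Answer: $-180 - 5 \sqrt{6} \approx -192.25$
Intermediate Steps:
$N{\left(T \right)} = \frac{\sqrt{1 + T}}{4}$ ($N{\left(T \right)} = \frac{\sqrt{T + 1}}{4} = \frac{\sqrt{1 + T}}{4}$)
$- 20 \left(u{\left(-3 \right)} + N{\left(\left(1 + 4\right) + 0 \right)}\right) = - 20 \left(\left(-3\right)^{2} + \frac{\sqrt{1 + \left(\left(1 + 4\right) + 0\right)}}{4}\right) = - 20 \left(9 + \frac{\sqrt{1 + \left(5 + 0\right)}}{4}\right) = - 20 \left(9 + \frac{\sqrt{1 + 5}}{4}\right) = - 20 \left(9 + \frac{\sqrt{6}}{4}\right) = -180 - 5 \sqrt{6}$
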